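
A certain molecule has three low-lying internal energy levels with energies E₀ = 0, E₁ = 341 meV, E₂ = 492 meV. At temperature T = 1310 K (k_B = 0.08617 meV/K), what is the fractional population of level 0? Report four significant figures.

k_BT = 0.08617 × 1310 K = 112.883 meV.
Eᵢ/kT = 0, 3.02083, 4.35850.
Z = Σ e^(−Eᵢ/kT) = e^(−0) + e^(−3.02083) + e^(−4.35850) = 1.00000 + 0.0487607 + 0.0127976 = 1.06156.
P₀ = e^(−E₀/kT) / Z = 1.00000/1.06156 = 0.9420.

0.9420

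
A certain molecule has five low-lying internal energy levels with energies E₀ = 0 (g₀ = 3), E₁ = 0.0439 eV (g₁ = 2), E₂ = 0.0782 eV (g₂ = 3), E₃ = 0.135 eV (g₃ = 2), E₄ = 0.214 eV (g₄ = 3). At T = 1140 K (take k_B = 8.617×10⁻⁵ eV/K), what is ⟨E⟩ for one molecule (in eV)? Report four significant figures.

0.04677 eV

k_BT = 8.617×10⁻⁵ × 1140 K = 0.0982338 eV.
Eᵢ/kT = 0, 0.446893, 0.796060, 1.37427, 2.17848.
Z = Σ gᵢe^(−Eᵢ/kT) = 3·e^(−0) + 2·e^(−0.446893) + 3·e^(−0.796060) + 2·e^(−1.37427) + 3·e^(−2.17848) = 3.00000 + 1.27922 + 1.35331 + 0.506048 + 0.339640 = 6.47822.
⟨E⟩ = Σ Eᵢ gᵢe^(−Eᵢ/kT) / Z = (0·3.00000 + 0.0439·1.27922 + 0.0782·1.35331 + 0.135·0.506048 + 0.214·0.339640) / 6.47822 = 0.04677 eV.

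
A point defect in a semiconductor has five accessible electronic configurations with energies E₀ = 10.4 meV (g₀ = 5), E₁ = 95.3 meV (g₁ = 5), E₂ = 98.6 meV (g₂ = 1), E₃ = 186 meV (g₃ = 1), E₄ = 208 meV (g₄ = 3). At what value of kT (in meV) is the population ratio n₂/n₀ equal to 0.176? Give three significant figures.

n₂/n₀ = (g₂/g₀) exp[−(E₂−E₀)/kT] = 0.176.
⇒ (E₂−E₀)/kT = ln((1/5)/0.176) = ln(1.1364) = 0.12787.
kT = 88.2 meV / 0.12787 = 690 meV.

690 meV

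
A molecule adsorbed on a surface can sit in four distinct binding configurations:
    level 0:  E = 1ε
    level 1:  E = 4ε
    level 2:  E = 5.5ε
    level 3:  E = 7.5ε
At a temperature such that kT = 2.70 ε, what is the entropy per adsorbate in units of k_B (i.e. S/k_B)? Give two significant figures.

Eᵢ/kT = 0.3704, 1.481, 2.037, 2.778.
Z = Σ e^(−Eᵢ/kT) = e^(−0.3704) + e^(−1.481) + e^(−2.037) + e^(−2.778) = 0.6905 + 0.2274 + 0.1304 + 0.06216 = 1.110.
⟨E⟩ = Σ EᵢPᵢ = 2.508 ε.
S/k_B = ln Z + ⟨E⟩/kT = ln(1.110) + 2.508/2.70 = 0.1044 + 0.9289 = 1.0.

1.0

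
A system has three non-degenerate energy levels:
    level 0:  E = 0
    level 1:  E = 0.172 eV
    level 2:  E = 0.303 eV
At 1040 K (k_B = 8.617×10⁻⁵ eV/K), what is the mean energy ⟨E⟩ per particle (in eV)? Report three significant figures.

0.0301 eV

k_BT = 8.617×10⁻⁵ × 1040 K = 0.089617 eV.
Eᵢ/kT = 0, 1.9193, 3.3811.
Z = Σ e^(−Eᵢ/kT) = e^(−0) + e^(−1.9193) + e^(−3.3811) = 1.0000 + 0.14671 + 0.034010 = 1.1807.
⟨E⟩ = Σ Eᵢ e^(−Eᵢ/kT) / Z = (0·1.0000 + 0.172·0.14671 + 0.303·0.034010) / 1.1807 = 0.0301 eV.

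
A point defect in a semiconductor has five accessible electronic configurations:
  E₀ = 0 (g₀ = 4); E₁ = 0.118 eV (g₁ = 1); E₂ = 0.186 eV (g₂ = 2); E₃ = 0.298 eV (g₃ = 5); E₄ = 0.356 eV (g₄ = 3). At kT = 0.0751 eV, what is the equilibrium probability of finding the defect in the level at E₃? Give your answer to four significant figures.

Eᵢ/kT = 0, 1.57124, 2.47670, 3.96804, 4.74035.
Z = Σ gᵢe^(−Eᵢ/kT) = 4·e^(−0) + 1·e^(−1.57124) + 2·e^(−2.47670) + 5·e^(−3.96804) + 3·e^(−4.74035) = 4.00000 + 0.207787 + 0.168040 + 0.0945523 + 0.0262068 = 4.49659.
P₃ = g₃ e^(−E₃/kT) / Z = 0.0945523/4.49659 = 0.02103.

0.02103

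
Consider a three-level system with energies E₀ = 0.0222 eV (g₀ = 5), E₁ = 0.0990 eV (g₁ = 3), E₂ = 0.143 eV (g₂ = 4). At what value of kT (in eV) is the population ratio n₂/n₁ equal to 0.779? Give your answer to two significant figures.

0.082 eV

n₂/n₁ = (g₂/g₁) exp[−(E₂−E₁)/kT] = 0.779.
⇒ (E₂−E₁)/kT = ln((4/3)/0.779) = ln(1.712) = 0.5377.
kT = 0.0440 eV / 0.5377 = 0.082 eV.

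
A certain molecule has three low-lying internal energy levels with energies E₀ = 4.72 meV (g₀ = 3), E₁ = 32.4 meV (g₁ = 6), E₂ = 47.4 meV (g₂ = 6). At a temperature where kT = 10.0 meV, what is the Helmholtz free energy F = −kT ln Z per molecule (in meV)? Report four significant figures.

Eᵢ/kT = 0.472000, 3.24000, 4.74000.
Z = Σ gᵢe^(−Eᵢ/kT) = 3·e^(−0.472000) + 6·e^(−3.24000) + 6·e^(−4.74000) = 1.87126 + 0.234983 + 0.0524319 = 2.15867.
F = −kT ln Z = −10.0 × ln(2.15867) = −10.0 × 0.769492 = -7.695 meV.

-7.695 meV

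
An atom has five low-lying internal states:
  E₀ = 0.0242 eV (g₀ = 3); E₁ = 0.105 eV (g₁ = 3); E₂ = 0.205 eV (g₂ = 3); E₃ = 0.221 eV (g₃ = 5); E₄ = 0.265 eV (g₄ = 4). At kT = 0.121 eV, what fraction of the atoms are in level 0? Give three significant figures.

0.445

Eᵢ/kT = 0.20000, 0.86777, 1.6942, 1.8264, 2.1901.
Z = Σ gᵢe^(−Eᵢ/kT) = 3·e^(−0.20000) + 3·e^(−0.86777) + 3·e^(−1.6942) + 5·e^(−1.8264) + 4·e^(−2.1901) = 2.4562 + 1.2597 + 0.55124 + 0.80496 + 0.44762 = 5.5197.
P₀ = g₀ e^(−E₀/kT) / Z = 2.4562/5.5197 = 0.445.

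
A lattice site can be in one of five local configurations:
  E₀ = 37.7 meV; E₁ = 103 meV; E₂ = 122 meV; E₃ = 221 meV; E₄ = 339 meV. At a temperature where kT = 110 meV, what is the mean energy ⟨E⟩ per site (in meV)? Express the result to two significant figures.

Eᵢ/kT = 0.3427, 0.9364, 1.109, 2.009, 3.082.
Z = Σ e^(−Eᵢ/kT) = e^(−0.3427) + e^(−0.9364) + e^(−1.109) + e^(−2.009) + e^(−3.082) = 0.7099 + 0.3920 + 0.3299 + 0.1341 + 0.04587 = 1.612.
⟨E⟩ = Σ Eᵢ e^(−Eᵢ/kT) / Z = (37.7·0.7099 + 103·0.3920 + 122·0.3299 + 221·0.1341 + 339·0.04587) / 1.612 = 95 meV.

95 meV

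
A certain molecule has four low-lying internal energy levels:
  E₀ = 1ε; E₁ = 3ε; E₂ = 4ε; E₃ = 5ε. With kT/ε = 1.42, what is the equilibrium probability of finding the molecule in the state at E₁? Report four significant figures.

Eᵢ/kT = 0.704225, 2.11268, 2.81690, 3.52113.
Z = Σ e^(−Eᵢ/kT) = e^(−0.704225) + e^(−2.11268) + e^(−2.81690) + e^(−3.52113) = 0.494492 + 0.120913 + 0.0597910 + 0.0295660 = 0.704762.
P₁ = e^(−E₁/kT) / Z = 0.120913/0.704762 = 0.1716.

0.1716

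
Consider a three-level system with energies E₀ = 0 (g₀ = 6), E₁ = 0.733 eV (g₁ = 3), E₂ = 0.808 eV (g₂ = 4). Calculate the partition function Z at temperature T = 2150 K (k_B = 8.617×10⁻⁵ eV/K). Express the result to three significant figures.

Z = 6.11

k_BT = 8.617×10⁻⁵ × 2150 K = 0.18527 eV.
Eᵢ/kT = 0, 3.9564, 4.3612.
Z = Σ gᵢe^(−Eᵢ/kT) = 6·e^(−0) + 3·e^(−3.9564) + 4·e^(−4.3612) = 6.0000 + 0.057396 + 0.051052 = 6.1084.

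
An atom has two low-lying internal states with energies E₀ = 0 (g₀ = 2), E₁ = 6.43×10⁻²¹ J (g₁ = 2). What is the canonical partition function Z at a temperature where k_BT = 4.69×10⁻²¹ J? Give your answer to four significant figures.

Z = 2.508

Eᵢ/kT = 0, 1.37100.
Z = Σ gᵢe^(−Eᵢ/kT) = 2·e^(−0) + 2·e^(−1.37100) = 2.00000 + 0.507706 = 2.50771.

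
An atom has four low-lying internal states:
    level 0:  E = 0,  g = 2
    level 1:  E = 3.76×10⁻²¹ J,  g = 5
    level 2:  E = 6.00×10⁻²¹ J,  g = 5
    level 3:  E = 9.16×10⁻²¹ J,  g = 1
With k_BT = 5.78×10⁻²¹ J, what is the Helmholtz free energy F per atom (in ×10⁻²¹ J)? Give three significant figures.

Eᵢ/kT = 0, 0.65052, 1.0381, 1.5848.
Z = Σ gᵢe^(−Eᵢ/kT) = 2·e^(−0) + 5·e^(−0.65052) + 5·e^(−1.0381) + 1·e^(−1.5848) = 2.0000 + 2.6089 + 1.7706 + 0.20499 = 6.5845.
F = −kT ln Z = −5.78 × ln(6.5845) = −5.78 × 1.8847 = -10.9 ×10⁻²¹ J.

-10.9 ×10⁻²¹ J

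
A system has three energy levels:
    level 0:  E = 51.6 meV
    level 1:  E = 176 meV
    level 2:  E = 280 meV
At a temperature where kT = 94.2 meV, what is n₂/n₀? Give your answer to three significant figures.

n₂/n₀ = exp[−(E₂−E₀)/kT] = exp(−(228.4 meV)/(94.2 meV)) = exp(-2.4246) = 0.0885.

0.0885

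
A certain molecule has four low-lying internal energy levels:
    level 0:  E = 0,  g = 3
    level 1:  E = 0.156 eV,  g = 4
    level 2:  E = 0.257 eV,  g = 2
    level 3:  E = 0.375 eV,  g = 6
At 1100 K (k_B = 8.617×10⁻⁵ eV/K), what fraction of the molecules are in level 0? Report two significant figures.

0.75

k_BT = 8.617×10⁻⁵ × 1100 K = 0.09479 eV.
Eᵢ/kT = 0, 1.646, 2.711, 3.956.
Z = Σ gᵢe^(−Eᵢ/kT) = 3·e^(−0) + 4·e^(−1.646) + 2·e^(−2.711) + 6·e^(−3.956) = 3.000 + 0.7713 + 0.1329 + 0.1148 = 4.019.
P₀ = g₀ e^(−E₀/kT) / Z = 3.000/4.019 = 0.75.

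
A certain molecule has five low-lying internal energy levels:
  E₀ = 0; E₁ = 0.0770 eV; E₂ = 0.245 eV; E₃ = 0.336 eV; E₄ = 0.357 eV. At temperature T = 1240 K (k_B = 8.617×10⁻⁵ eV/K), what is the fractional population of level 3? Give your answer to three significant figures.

0.0259

k_BT = 8.617×10⁻⁵ × 1240 K = 0.10685 eV.
Eᵢ/kT = 0, 0.72064, 2.2929, 3.1446, 3.3411.
Z = Σ e^(−Eᵢ/kT) = e^(−0) + e^(−0.72064) + e^(−2.2929) + e^(−3.1446) + e^(−3.3411) = 1.0000 + 0.48644 + 0.10097 + 0.043084 + 0.035398 = 1.6659.
P₃ = e^(−E₃/kT) / Z = 0.043084/1.6659 = 0.0259.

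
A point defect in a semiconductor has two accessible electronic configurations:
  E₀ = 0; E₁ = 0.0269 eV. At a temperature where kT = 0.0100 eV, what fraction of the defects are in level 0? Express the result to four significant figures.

Eᵢ/kT = 0, 2.69000.
Z = Σ e^(−Eᵢ/kT) = e^(−0) + e^(−2.69000) = 1.00000 + 0.0678809 = 1.06788.
P₀ = e^(−E₀/kT) / Z = 1.00000/1.06788 = 0.9364.

0.9364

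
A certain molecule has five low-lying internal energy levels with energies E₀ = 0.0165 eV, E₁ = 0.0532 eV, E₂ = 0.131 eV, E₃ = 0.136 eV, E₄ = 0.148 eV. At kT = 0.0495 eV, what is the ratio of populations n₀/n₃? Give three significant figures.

11.2

n₀/n₃ = exp[−(E₀−E₃)/kT] = exp(−(-0.1195 eV)/(0.0495 eV)) = exp(2.4141) = 11.2.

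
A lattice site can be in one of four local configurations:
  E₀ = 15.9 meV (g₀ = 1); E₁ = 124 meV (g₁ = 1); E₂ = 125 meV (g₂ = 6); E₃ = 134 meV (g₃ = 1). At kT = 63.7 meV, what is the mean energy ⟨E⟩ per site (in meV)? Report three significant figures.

80.5 meV

Eᵢ/kT = 0.24961, 1.9466, 1.9623, 2.1036.
Z = Σ gᵢe^(−Eᵢ/kT) = 1·e^(−0.24961) + 1·e^(−1.9466) + 6·e^(−1.9623) + 1·e^(−2.1036) = 0.77910 + 0.14276 + 0.84321 + 0.12202 = 1.8871.
⟨E⟩ = Σ Eᵢ gᵢe^(−Eᵢ/kT) / Z = (15.9·0.77910 + 124·0.14276 + 125·0.84321 + 134·0.12202) / 1.8871 = 80.5 meV.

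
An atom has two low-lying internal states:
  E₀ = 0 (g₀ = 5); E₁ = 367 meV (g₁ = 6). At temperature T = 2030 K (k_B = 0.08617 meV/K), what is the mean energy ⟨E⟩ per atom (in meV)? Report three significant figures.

47.1 meV

k_BT = 0.08617 × 2030 K = 174.93 meV.
Eᵢ/kT = 0, 2.0980.
Z = Σ gᵢe^(−Eᵢ/kT) = 5·e^(−0) + 6·e^(−2.0980) = 5.0000 + 0.73621 = 5.7362.
⟨E⟩ = Σ Eᵢ gᵢe^(−Eᵢ/kT) / Z = (0·5.0000 + 367·0.73621) / 5.7362 = 47.1 meV.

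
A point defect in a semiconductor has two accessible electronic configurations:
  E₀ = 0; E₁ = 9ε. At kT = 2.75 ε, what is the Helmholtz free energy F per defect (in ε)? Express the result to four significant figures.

Eᵢ/kT = 0, 3.27273.
Z = Σ e^(−Eᵢ/kT) = e^(−0) + e^(−3.27273) = 1.00000 + 0.0379028 = 1.03790.
F = −kT ln Z = −2.75 × ln(1.03790) = −2.75 × 0.0371994 = -0.1023 ε.

-0.1023 ε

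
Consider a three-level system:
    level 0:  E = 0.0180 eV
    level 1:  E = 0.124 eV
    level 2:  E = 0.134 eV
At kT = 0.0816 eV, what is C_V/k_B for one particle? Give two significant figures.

Eᵢ/kT = 0.2206, 1.520, 1.642.
Z = Σ e^(−Eᵢ/kT) = e^(−0.2206) + e^(−1.520) + e^(−1.642) = 0.8020 + 0.2187 + 0.1936 = 1.214.
⟨E⟩ = 0.05560 eV, ⟨E²⟩ = 0.005847 eV².
C_V/k_B = (⟨E²⟩ − ⟨E⟩²)/(kT)² = (0.005847 − 0.003091)/0.006659 = 0.41.

0.41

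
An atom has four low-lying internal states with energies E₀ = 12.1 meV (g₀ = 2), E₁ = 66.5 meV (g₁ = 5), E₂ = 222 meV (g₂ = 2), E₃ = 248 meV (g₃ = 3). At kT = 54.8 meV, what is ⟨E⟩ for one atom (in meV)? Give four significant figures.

Eᵢ/kT = 0.220803, 1.21350, 4.05109, 4.52555.
Z = Σ gᵢe^(−Eᵢ/kT) = 2·e^(−0.220803) + 5·e^(−1.21350) + 2·e^(−4.05109) + 3·e^(−4.52555) = 1.60375 + 1.48578 + 0.0348068 + 0.0324863 = 3.15682.
⟨E⟩ = Σ Eᵢ gᵢe^(−Eᵢ/kT) / Z = (12.1·1.60375 + 66.5·1.48578 + 222·0.0348068 + 248·0.0324863) / 3.15682 = 42.45 meV.

42.45 meV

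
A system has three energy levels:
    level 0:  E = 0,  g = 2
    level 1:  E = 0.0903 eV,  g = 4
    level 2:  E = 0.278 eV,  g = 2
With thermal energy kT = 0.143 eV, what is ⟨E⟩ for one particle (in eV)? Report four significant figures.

0.06155 eV

Eᵢ/kT = 0, 0.631469, 1.94406.
Z = Σ gᵢe^(−Eᵢ/kT) = 2·e^(−0) + 4·e^(−0.631469) + 2·e^(−1.94406) = 2.00000 + 2.12724 + 0.286243 = 4.41348.
⟨E⟩ = Σ Eᵢ gᵢe^(−Eᵢ/kT) / Z = (0·2.00000 + 0.0903·2.12724 + 0.278·0.286243) / 4.41348 = 0.06155 eV.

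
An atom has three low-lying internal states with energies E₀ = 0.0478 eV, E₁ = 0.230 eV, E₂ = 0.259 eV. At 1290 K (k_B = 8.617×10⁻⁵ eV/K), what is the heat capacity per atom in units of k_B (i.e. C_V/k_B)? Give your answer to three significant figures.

0.589

k_BT = 8.617×10⁻⁵ × 1290 K = 0.11116 eV.
Eᵢ/kT = 0.43001, 2.0691, 2.3300.
Z = Σ e^(−Eᵢ/kT) = e^(−0.43001) + e^(−2.0691) + e^(−2.3300) = 0.65050 + 0.12630 + 0.097296 = 0.87410.
⟨E⟩ = 0.097635 eV, ⟨E²⟩ = 0.016811 eV².
C_V/k_B = (⟨E²⟩ − ⟨E⟩²)/(kT)² = (0.016811 − 0.0095326)/0.012357 = 0.589.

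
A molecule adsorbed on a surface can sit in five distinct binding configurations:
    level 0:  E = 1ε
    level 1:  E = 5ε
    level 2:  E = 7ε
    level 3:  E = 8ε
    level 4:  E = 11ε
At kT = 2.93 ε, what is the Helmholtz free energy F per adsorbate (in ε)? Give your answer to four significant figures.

-0.2056 ε

Eᵢ/kT = 0.341297, 1.70648, 2.38908, 2.73038, 3.75427.
Z = Σ e^(−Eᵢ/kT) = e^(−0.341297) + e^(−1.70648) + e^(−2.38908) + e^(−2.73038) + e^(−3.75427) = 0.710848 + 0.181504 + 0.0917140 + 0.0651945 + 0.0234175 = 1.07268.
F = −kT ln Z = −2.93 × ln(1.07268) = −2.93 × 0.0701602 = -0.2056 ε.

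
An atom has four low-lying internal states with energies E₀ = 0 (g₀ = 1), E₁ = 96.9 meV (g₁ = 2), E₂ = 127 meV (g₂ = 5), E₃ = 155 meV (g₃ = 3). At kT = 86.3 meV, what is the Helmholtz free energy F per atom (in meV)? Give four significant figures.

-102.9 meV

Eᵢ/kT = 0, 1.12283, 1.47161, 1.79606.
Z = Σ gᵢe^(−Eᵢ/kT) = 1·e^(−0) + 2·e^(−1.12283) + 5·e^(−1.47161) + 3·e^(−1.79606) = 1.00000 + 0.650715 + 1.14778 + 0.497854 = 3.29635.
F = −kT ln Z = −86.3 × ln(3.29635) = −86.3 × 1.19282 = -102.9 meV.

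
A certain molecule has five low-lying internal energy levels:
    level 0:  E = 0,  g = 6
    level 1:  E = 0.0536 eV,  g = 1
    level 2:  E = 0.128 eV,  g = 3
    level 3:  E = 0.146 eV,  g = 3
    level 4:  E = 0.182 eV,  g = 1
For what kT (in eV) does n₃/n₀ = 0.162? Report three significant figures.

0.130 eV

n₃/n₀ = (g₃/g₀) exp[−(E₃−E₀)/kT] = 0.162.
⇒ (E₃−E₀)/kT = ln((3/6)/0.162) = ln(3.0864) = 1.1270.
kT = 0.146 eV / 1.1270 = 0.130 eV.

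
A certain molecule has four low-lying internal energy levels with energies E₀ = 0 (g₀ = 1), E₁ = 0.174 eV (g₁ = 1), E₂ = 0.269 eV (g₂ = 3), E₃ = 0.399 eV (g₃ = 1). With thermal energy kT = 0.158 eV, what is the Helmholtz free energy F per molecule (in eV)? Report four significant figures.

-0.1063 eV

Eᵢ/kT = 0, 1.10127, 1.70253, 2.52532.
Z = Σ gᵢe^(−Eᵢ/kT) = 1·e^(−0) + 1·e^(−1.10127) + 3·e^(−1.70253) + 1·e^(−2.52532) = 1.00000 + 0.332449 + 0.546666 + 0.0800327 = 1.95915.
F = −kT ln Z = −0.158 × ln(1.95915) = −0.158 × 0.672511 = -0.1063 eV.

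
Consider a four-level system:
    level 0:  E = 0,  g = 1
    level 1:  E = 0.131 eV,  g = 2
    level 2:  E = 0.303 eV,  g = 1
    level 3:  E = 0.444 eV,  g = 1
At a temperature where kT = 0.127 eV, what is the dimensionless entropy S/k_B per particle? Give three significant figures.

Eᵢ/kT = 0, 1.0315, 2.3858, 3.4961.
Z = Σ gᵢe^(−Eᵢ/kT) = 1·e^(−0) + 2·e^(−1.0315) + 1·e^(−2.3858) + 1·e^(−3.4961) = 1.0000 + 0.71294 + 0.092015 + 0.030315 = 1.8353.
⟨E⟩ = Σ EᵢPᵢ = 0.073413 eV.
S/k_B = ln Z + ⟨E⟩/kT = ln(1.8353) + 0.073413/0.127 = 0.60721 + 0.57806 = 1.19.

1.19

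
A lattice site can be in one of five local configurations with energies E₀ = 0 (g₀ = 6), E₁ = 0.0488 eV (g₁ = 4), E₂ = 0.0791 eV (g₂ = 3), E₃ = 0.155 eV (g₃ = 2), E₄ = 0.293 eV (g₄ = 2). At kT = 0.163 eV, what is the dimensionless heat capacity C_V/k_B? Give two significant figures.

Eᵢ/kT = 0, 0.2994, 0.4853, 0.9509, 1.798.
Z = Σ gᵢe^(−Eᵢ/kT) = 6·e^(−0) + 4·e^(−0.2994) + 3·e^(−0.4853) + 2·e^(−0.9509) + 2·e^(−1.798) = 6.000 + 2.965 + 1.847 + 0.7728 + 0.3313 = 11.92.
⟨E⟩ = 0.04259 eV, ⟨E²⟩ = 0.005506 eV².
C_V/k_B = (⟨E²⟩ − ⟨E⟩²)/(kT)² = (0.005506 − 0.001814)/0.02657 = 0.14.

0.14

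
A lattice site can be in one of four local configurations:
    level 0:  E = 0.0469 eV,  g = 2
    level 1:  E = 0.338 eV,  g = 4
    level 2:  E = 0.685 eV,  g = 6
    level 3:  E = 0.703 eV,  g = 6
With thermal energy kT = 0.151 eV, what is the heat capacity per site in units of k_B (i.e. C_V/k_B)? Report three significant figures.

1.45

Eᵢ/kT = 0.31060, 2.2384, 4.5364, 4.6556.
Z = Σ gᵢe^(−Eᵢ/kT) = 2·e^(−0.31060) + 4·e^(−2.2384) + 6·e^(−4.5364) + 6·e^(−4.6556) = 1.4660 + 0.42652 + 0.064271 + 0.057049 = 2.0138.
⟨E⟩ = 0.14751 eV, ⟨E²⟩ = 0.054774 eV².
C_V/k_B = (⟨E²⟩ − ⟨E⟩²)/(kT)² = (0.054774 − 0.021759)/0.022801 = 1.45.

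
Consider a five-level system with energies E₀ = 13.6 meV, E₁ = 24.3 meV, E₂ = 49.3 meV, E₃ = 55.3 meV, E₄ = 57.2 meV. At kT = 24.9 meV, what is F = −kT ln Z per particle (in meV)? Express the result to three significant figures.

-6.59 meV

Eᵢ/kT = 0.54618, 0.97590, 1.9799, 2.2209, 2.2972.
Z = Σ e^(−Eᵢ/kT) = e^(−0.54618) + e^(−0.97590) + e^(−1.9799) + e^(−2.2209) + e^(−2.2972) = 0.57916 + 0.37685 + 0.13808 + 0.10851 + 0.10054 = 1.3031.
F = −kT ln Z = −24.9 × ln(1.3031) = −24.9 × 0.26475 = -6.59 meV.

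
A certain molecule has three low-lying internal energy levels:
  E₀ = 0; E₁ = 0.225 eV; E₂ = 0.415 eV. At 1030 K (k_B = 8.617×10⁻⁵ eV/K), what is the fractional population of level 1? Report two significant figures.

k_BT = 8.617×10⁻⁵ × 1030 K = 0.08876 eV.
Eᵢ/kT = 0, 2.535, 4.676.
Z = Σ e^(−Eᵢ/kT) = e^(−0) + e^(−2.535) + e^(−4.676) = 1.000 + 0.07926 + 0.009316 = 1.089.
P₁ = e^(−E₁/kT) / Z = 0.07926/1.089 = 0.073.

0.073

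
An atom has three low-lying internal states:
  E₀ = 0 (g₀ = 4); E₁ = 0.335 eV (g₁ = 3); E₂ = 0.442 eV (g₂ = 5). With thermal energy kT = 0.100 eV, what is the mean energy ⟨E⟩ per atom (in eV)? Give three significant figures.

0.0148 eV

Eᵢ/kT = 0, 3.3500, 4.4200.
Z = Σ gᵢe^(−Eᵢ/kT) = 4·e^(−0) + 3·e^(−3.3500) + 5·e^(−4.4200) = 4.0000 + 0.10525 + 0.060171 = 4.1654.
⟨E⟩ = Σ Eᵢ gᵢe^(−Eᵢ/kT) / Z = (0·4.0000 + 0.335·0.10525 + 0.442·0.060171) / 4.1654 = 0.0148 eV.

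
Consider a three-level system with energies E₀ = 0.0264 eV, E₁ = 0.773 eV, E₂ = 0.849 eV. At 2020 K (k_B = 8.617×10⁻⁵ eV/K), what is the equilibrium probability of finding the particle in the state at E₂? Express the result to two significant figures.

k_BT = 8.617×10⁻⁵ × 2020 K = 0.1741 eV.
Eᵢ/kT = 0.1516, 4.440, 4.877.
Z = Σ e^(−Eᵢ/kT) = e^(−0.1516) + e^(−4.440) + e^(−4.877) = 0.8593 + 0.01180 + 0.007620 = 0.8787.
P₂ = e^(−E₂/kT) / Z = 0.007620/0.8787 = 0.0087.

0.0087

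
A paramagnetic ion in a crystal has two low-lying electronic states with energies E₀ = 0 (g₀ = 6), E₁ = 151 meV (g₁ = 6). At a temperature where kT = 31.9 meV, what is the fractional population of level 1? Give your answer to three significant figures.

Eᵢ/kT = 0, 4.7335.
Z = Σ gᵢe^(−Eᵢ/kT) = 6·e^(−0) + 6·e^(−4.7335) = 6.0000 + 0.052774 = 6.0528.
P₁ = g₁ e^(−E₁/kT) / Z = 0.052774/6.0528 = 0.00872.

0.00872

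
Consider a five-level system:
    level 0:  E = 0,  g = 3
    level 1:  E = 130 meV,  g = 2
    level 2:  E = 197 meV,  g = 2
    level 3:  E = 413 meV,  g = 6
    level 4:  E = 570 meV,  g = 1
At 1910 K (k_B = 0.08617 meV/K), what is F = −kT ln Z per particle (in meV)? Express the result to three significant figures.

-266 meV

k_BT = 0.08617 × 1910 K = 164.58 meV.
Eᵢ/kT = 0, 0.78989, 1.1970, 2.5094, 3.4634.
Z = Σ gᵢe^(−Eᵢ/kT) = 3·e^(−0) + 2·e^(−0.78989) + 2·e^(−1.1970) + 6·e^(−2.5094) + 1·e^(−3.4634) = 3.0000 + 0.90779 + 0.60420 + 0.48790 + 0.031323 = 5.0312.
F = −kT ln Z = −164.58 × ln(5.0312) = −164.58 × 1.6157 = -266 meV.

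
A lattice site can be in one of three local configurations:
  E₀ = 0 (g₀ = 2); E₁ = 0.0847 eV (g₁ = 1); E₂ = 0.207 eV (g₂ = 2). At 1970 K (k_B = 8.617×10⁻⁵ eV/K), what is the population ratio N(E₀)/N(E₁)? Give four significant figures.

3.294

k_BT = 8.617×10⁻⁵ × 1970 K = 0.169755 eV.
n₀/n₁ = (g₀/g₁) exp[−(E₀−E₁)/kT] = (2/1) × exp(−(-0.0847 eV)/(0.169755 eV)) = (2/1) × exp(0.498954) = 3.294.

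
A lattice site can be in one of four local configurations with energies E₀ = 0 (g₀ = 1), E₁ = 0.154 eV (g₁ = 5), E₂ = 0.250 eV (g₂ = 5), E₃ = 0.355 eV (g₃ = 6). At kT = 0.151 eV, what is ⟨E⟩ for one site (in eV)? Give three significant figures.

0.166 eV

Eᵢ/kT = 0, 1.0199, 1.6556, 2.3510.
Z = Σ gᵢe^(−Eᵢ/kT) = 1·e^(−0) + 5·e^(−1.0199) + 5·e^(−1.6556) + 6·e^(−2.3510) = 1.0000 + 1.8032 + 0.95489 + 0.57164 = 4.3297.
⟨E⟩ = Σ Eᵢ gᵢe^(−Eᵢ/kT) / Z = (0·1.0000 + 0.154·1.8032 + 0.250·0.95489 + 0.355·0.57164) / 4.3297 = 0.166 eV.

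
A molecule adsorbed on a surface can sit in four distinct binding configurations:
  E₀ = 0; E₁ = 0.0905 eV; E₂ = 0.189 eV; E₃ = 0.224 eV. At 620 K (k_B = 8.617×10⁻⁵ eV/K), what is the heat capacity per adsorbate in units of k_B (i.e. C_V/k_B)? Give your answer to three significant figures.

0.791

k_BT = 8.617×10⁻⁵ × 620 K = 0.053425 eV.
Eᵢ/kT = 0, 1.6940, 3.5377, 4.1928.
Z = Σ e^(−Eᵢ/kT) = e^(−0) + e^(−1.6940) + e^(−3.5377) + e^(−4.1928) = 1.0000 + 0.18378 + 0.029080 + 0.015104 = 1.2280.
⟨E⟩ = 0.020775 eV, ⟨E²⟩ = 0.0026888 eV².
C_V/k_B = (⟨E²⟩ − ⟨E⟩²)/(kT)² = (0.0026888 − 0.00043160)/0.0028542 = 0.791.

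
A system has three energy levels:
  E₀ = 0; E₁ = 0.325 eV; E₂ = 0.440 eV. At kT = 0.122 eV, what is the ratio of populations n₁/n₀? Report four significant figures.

n₁/n₀ = exp[−(E₁−E₀)/kT] = exp(−(0.325 eV)/(0.122 eV)) = exp(-2.66393) = 0.06967.

0.06967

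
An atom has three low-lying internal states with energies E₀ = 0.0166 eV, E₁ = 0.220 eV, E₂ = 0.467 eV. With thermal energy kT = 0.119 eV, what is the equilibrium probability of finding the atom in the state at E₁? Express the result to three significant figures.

0.150

Eᵢ/kT = 0.13950, 1.8487, 3.9244.
Z = Σ e^(−Eᵢ/kT) = e^(−0.13950) + e^(−1.8487) + e^(−3.9244) = 0.86979 + 0.15744 + 0.019754 = 1.0470.
P₁ = e^(−E₁/kT) / Z = 0.15744/1.0470 = 0.150.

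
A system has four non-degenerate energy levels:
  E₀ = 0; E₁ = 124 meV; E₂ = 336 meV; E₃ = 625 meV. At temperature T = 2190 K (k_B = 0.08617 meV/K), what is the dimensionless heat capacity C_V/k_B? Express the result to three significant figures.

k_BT = 0.08617 × 2190 K = 188.71 meV.
Eᵢ/kT = 0, 0.65709, 1.7805, 3.3120.
Z = Σ e^(−Eᵢ/kT) = e^(−0) + e^(−0.65709) + e^(−1.7805) + e^(−3.3120) = 1.0000 + 0.51836 + 0.16855 + 0.036443 = 1.7234.
⟨E⟩ = 83.374 meV, ⟨E²⟩ = 23926 meV².
C_V/k_B = (⟨E²⟩ − ⟨E⟩²)/(kT)² = (23926 − 6951.2)/35611 = 0.477.

0.477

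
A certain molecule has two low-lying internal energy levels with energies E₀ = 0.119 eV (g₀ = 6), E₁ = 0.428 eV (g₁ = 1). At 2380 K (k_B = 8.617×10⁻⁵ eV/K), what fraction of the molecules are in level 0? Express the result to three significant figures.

k_BT = 8.617×10⁻⁵ × 2380 K = 0.20508 eV.
Eᵢ/kT = 0.58026, 2.0870.
Z = Σ gᵢe^(−Eᵢ/kT) = 6·e^(−0.58026) + 1·e^(−2.0870) = 3.3585 + 0.12406 = 3.4826.
P₀ = g₀ e^(−E₀/kT) / Z = 3.3585/3.4826 = 0.964.

0.964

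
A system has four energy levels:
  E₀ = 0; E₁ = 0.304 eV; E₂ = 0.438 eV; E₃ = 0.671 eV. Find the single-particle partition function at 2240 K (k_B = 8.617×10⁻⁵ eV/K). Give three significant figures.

Z = 1.34

k_BT = 8.617×10⁻⁵ × 2240 K = 0.19302 eV.
Eᵢ/kT = 0, 1.5750, 2.2692, 3.4763.
Z = Σ e^(−Eᵢ/kT) = e^(−0) + e^(−1.5750) + e^(−2.2692) + e^(−3.4763) = 1.0000 + 0.20701 + 0.10339 + 0.030922 = 1.3413.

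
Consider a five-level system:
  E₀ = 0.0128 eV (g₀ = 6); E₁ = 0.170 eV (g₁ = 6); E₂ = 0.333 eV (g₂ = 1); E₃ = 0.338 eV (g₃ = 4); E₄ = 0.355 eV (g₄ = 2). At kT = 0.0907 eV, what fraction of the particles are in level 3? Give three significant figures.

Eᵢ/kT = 0.14112, 1.8743, 3.6714, 3.7266, 3.9140.
Z = Σ gᵢe^(−Eᵢ/kT) = 6·e^(−0.14112) + 6·e^(−1.8743) + 1·e^(−3.6714) + 4·e^(−3.7266) + 2·e^(−3.9140) = 5.2103 + 0.92077 + 0.025441 + 0.096298 + 0.039921 = 6.2927.
P₃ = g₃ e^(−E₃/kT) / Z = 0.096298/6.2927 = 0.0153.

0.0153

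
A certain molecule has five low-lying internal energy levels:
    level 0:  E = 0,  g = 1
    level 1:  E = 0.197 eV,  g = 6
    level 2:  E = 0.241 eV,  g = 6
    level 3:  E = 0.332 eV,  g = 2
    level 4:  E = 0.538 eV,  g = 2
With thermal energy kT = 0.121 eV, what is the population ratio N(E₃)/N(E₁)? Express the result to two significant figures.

0.11

n₃/n₁ = (g₃/g₁) exp[−(E₃−E₁)/kT] = (2/6) × exp(−(0.135 eV)/(0.121 eV)) = (2/6) × exp(-1.116) = 0.11.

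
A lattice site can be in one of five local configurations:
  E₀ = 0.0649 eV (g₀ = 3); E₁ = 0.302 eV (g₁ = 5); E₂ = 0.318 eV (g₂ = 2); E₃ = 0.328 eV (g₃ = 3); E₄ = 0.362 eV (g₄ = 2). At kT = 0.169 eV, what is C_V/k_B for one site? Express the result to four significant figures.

0.5681

Eᵢ/kT = 0.384024, 1.78698, 1.88166, 1.94083, 2.14201.
Z = Σ gᵢe^(−Eᵢ/kT) = 3·e^(−0.384024) + 5·e^(−1.78698) + 2·e^(−1.88166) + 3·e^(−1.94083) + 2·e^(−2.14201) = 2.04335 + 0.837326 + 0.304674 + 0.430754 + 0.234837 = 3.85094.
⟨E⟩ = 0.184025 eV, ⟨E²⟩ = 0.0500917 eV².
C_V/k_B = (⟨E²⟩ − ⟨E⟩²)/(kT)² = (0.0500917 − 0.0338652)/0.0285610 = 0.5681.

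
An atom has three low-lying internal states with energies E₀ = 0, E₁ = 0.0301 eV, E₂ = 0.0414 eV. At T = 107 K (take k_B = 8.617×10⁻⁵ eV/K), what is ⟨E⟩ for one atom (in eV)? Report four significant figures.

0.001539 eV

k_BT = 8.617×10⁻⁵ × 107 K = 0.00922019 eV.
Eᵢ/kT = 0, 3.26457, 4.49015.
Z = Σ e^(−Eᵢ/kT) = e^(−0) + e^(−3.26457) + e^(−4.49015) = 1.00000 + 0.0382134 + 0.0112190 = 1.04943.
⟨E⟩ = Σ Eᵢ e^(−Eᵢ/kT) / Z = (0·1.00000 + 0.0301·0.0382134 + 0.0414·0.0112190) / 1.04943 = 0.001539 eV.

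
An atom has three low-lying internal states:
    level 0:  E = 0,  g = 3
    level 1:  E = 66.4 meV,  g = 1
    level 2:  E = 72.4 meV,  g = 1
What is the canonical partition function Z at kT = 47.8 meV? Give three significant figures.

Eᵢ/kT = 0, 1.3891, 1.5146.
Z = Σ gᵢe^(−Eᵢ/kT) = 3·e^(−0) + 1·e^(−1.3891) + 1·e^(−1.5146) = 3.0000 + 0.24930 + 0.21990 = 3.4692.

Z = 3.47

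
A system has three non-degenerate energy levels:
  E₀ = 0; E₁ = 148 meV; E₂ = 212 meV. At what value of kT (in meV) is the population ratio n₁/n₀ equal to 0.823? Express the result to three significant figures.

760 meV

n₁/n₀ = exp[−(E₁−E₀)/kT] = 0.823.
⇒ (E₁−E₀)/kT = ln(1/0.823) = ln(1.2151) = 0.19483.
kT = 148 meV / 0.19483 = 760 meV.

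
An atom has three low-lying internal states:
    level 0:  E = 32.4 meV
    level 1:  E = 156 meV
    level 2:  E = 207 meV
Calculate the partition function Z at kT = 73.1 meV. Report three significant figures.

Z = 0.819

Eᵢ/kT = 0.44323, 2.1341, 2.8317.
Z = Σ e^(−Eᵢ/kT) = e^(−0.44323) + e^(−2.1341) + e^(−2.8317) = 0.64196 + 0.11835 + 0.058913 = 0.81922.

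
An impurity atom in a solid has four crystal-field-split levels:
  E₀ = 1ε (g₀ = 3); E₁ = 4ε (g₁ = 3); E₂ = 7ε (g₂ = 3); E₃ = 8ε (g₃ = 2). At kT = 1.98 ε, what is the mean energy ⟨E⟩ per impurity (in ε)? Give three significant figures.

1.84 ε

Eᵢ/kT = 0.50505, 2.0202, 3.5354, 4.0404.
Z = Σ gᵢe^(−Eᵢ/kT) = 3·e^(−0.50505) + 3·e^(−2.0202) + 3·e^(−3.5354) + 2·e^(−4.0404) = 1.8104 + 0.39789 + 0.087441 + 0.035181 = 2.3309.
⟨E⟩ = Σ Eᵢ gᵢe^(−Eᵢ/kT) / Z = (1·1.8104 + 4·0.39789 + 7·0.087441 + 8·0.035181) / 2.3309 = 1.84 ε.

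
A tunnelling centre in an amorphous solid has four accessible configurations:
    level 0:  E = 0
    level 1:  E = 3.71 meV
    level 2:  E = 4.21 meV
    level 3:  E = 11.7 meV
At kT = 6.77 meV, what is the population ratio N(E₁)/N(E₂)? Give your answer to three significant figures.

n₁/n₂ = exp[−(E₁−E₂)/kT] = exp(−(-0.50 meV)/(6.77 meV)) = exp(0.073855) = 1.08.

1.08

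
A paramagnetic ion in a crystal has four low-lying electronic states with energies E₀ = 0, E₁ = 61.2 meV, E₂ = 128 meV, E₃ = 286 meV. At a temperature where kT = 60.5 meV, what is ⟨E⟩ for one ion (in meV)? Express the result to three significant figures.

26.9 meV

Eᵢ/kT = 0, 1.0116, 2.1157, 4.7273.
Z = Σ e^(−Eᵢ/kT) = e^(−0) + e^(−1.0116) + e^(−2.1157) + e^(−4.7273) = 1.0000 + 0.36364 + 0.12055 + 0.0088503 = 1.4930.
⟨E⟩ = Σ Eᵢ e^(−Eᵢ/kT) / Z = (0·1.0000 + 61.2·0.36364 + 128·0.12055 + 286·0.0088503) / 1.4930 = 26.9 meV.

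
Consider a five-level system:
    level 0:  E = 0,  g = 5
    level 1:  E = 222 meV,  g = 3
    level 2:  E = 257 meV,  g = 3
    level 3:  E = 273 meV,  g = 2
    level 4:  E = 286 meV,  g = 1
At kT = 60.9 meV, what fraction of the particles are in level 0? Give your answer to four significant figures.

0.9701

Eᵢ/kT = 0, 3.64532, 4.22003, 4.48276, 4.69622.
Z = Σ gᵢe^(−Eᵢ/kT) = 5·e^(−0) + 3·e^(−3.64532) + 3·e^(−4.22003) + 2·e^(−4.48276) + 1·e^(−4.69622) = 5.00000 + 0.0783392 + 0.0440946 + 0.0226044 + 0.00912972 = 5.15417.
P₀ = g₀ e^(−E₀/kT) / Z = 5.00000/5.15417 = 0.9701.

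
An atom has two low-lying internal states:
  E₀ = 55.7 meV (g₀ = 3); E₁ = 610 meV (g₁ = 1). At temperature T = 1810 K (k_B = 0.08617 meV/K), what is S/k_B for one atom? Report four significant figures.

1.142

k_BT = 0.08617 × 1810 K = 155.968 meV.
Eᵢ/kT = 0.357125, 3.91106.
Z = Σ gᵢe^(−Eᵢ/kT) = 3·e^(−0.357125) + 1·e^(−3.91106) = 2.09906 + 0.0200193 = 2.11908.
⟨E⟩ = Σ EᵢPᵢ = 60.9365 meV.
S/k_B = ln Z + ⟨E⟩/kT = ln(2.11908) + 60.9365/155.968 = 0.750982 + 0.390699 = 1.142.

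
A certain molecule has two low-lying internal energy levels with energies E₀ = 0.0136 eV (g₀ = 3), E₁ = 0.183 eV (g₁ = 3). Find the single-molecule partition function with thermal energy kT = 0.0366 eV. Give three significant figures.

Eᵢ/kT = 0.37158, 5.0000.
Z = Σ gᵢe^(−Eᵢ/kT) = 3·e^(−0.37158) + 3·e^(−5.0000) = 2.0689 + 0.020214 = 2.0891.

Z = 2.09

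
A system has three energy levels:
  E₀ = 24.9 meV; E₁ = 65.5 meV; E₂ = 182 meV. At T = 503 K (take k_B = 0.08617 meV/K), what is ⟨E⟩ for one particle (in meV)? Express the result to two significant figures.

k_BT = 0.08617 × 503 K = 43.34 meV.
Eᵢ/kT = 0.5745, 1.511, 4.199.
Z = Σ e^(−Eᵢ/kT) = e^(−0.5745) + e^(−1.511) + e^(−4.199) = 0.5630 + 0.2207 + 0.01501 = 0.7987.
⟨E⟩ = Σ Eᵢ e^(−Eᵢ/kT) / Z = (24.9·0.5630 + 65.5·0.2207 + 182·0.01501) / 0.7987 = 39 meV.

39 meV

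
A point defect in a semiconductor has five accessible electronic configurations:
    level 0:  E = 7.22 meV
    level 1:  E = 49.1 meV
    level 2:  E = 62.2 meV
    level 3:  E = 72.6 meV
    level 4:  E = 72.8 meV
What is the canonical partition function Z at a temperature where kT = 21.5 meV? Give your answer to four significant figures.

Z = 0.9401

Eᵢ/kT = 0.335814, 2.28372, 2.89302, 3.37674, 3.38605.
Z = Σ e^(−Eᵢ/kT) = e^(−0.335814) + e^(−2.28372) + e^(−2.89302) + e^(−3.37674) + e^(−3.38605) = 0.714756 + 0.101904 + 0.0554086 + 0.0341586 + 0.0338421 = 0.940069.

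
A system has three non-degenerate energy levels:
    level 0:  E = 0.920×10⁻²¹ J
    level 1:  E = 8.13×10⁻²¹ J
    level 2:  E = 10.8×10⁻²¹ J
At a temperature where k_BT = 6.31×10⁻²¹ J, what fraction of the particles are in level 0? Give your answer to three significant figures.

Eᵢ/kT = 0.14580, 1.2884, 1.7116.
Z = Σ e^(−Eᵢ/kT) = e^(−0.14580) + e^(−1.2884) + e^(−1.7116) = 0.86433 + 0.27571 + 0.18058 = 1.3206.
P₀ = e^(−E₀/kT) / Z = 0.86433/1.3206 = 0.654.

0.654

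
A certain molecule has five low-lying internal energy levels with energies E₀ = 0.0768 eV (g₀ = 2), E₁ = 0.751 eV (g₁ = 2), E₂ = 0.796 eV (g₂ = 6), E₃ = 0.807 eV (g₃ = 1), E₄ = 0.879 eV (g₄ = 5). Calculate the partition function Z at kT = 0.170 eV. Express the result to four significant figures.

Z = 1.390

Eᵢ/kT = 0.451765, 4.41765, 4.68235, 4.74706, 5.17059.
Z = Σ gᵢe^(−Eᵢ/kT) = 2·e^(−0.451765) + 2·e^(−4.41765) + 6·e^(−4.68235) + 1·e^(−4.74706) + 5·e^(−5.17059) = 1.27301 + 0.0241251 + 0.0555434 + 0.00867717 + 0.0284061 = 1.38976.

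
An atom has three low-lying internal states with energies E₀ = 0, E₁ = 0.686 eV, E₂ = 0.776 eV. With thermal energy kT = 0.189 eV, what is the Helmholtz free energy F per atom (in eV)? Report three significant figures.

-0.00796 eV

Eᵢ/kT = 0, 3.6296, 4.1058.
Z = Σ e^(−Eᵢ/kT) = e^(−0) + e^(−3.6296) + e^(−4.1058) = 1.0000 + 0.026527 + 0.016477 = 1.0430.
F = −kT ln Z = −0.189 × ln(1.0430) = −0.189 × 0.042101 = -0.00796 eV.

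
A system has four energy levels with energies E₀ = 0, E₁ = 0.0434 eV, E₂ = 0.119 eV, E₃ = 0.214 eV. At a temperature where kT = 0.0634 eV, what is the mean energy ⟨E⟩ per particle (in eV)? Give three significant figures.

Eᵢ/kT = 0, 0.68454, 1.8770, 3.3754.
Z = Σ e^(−Eᵢ/kT) = e^(−0) + e^(−0.68454) + e^(−1.8770) + e^(−3.3754) = 1.0000 + 0.50432 + 0.15305 + 0.034204 = 1.6916.
⟨E⟩ = Σ Eᵢ e^(−Eᵢ/kT) / Z = (0·1.0000 + 0.0434·0.50432 + 0.119·0.15305 + 0.214·0.034204) / 1.6916 = 0.0280 eV.

0.0280 eV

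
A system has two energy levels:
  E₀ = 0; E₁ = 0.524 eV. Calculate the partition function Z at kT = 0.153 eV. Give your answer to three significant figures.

Eᵢ/kT = 0, 3.4248.
Z = Σ e^(−Eᵢ/kT) = e^(−0) + e^(−3.4248) = 1.0000 + 0.032556 = 1.0326.

Z = 1.03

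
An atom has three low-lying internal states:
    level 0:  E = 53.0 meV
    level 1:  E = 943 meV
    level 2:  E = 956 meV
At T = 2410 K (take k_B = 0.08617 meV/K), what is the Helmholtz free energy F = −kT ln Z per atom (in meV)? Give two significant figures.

k_BT = 0.08617 × 2410 K = 207.7 meV.
Eᵢ/kT = 0.2552, 4.540, 4.603.
Z = Σ e^(−Eᵢ/kT) = e^(−0.2552) + e^(−4.540) + e^(−4.603) = 0.7748 + 0.01067 + 0.01002 = 0.7955.
F = −kT ln Z = −207.7 × ln(0.7955) = −207.7 × -0.2288 = 48 meV.

48 meV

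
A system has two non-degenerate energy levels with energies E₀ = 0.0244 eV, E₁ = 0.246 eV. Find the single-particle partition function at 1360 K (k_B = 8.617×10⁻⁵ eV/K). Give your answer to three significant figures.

k_BT = 8.617×10⁻⁵ × 1360 K = 0.11719 eV.
Eᵢ/kT = 0.20821, 2.0992.
Z = Σ e^(−Eᵢ/kT) = e^(−0.20821) + e^(−2.0992) = 0.81204 + 0.12255 = 0.93459.

Z = 0.935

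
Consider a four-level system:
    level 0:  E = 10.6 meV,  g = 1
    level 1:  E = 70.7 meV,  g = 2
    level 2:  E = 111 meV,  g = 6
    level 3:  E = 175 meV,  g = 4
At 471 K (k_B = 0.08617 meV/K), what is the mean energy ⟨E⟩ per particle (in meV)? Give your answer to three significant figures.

54.7 meV

k_BT = 0.08617 × 471 K = 40.586 meV.
Eᵢ/kT = 0.26117, 1.7420, 2.7349, 4.3118.
Z = Σ gᵢe^(−Eᵢ/kT) = 1·e^(−0.26117) + 2·e^(−1.7420) + 6·e^(−2.7349) + 4·e^(−4.3118) = 0.77015 + 0.35034 + 0.38940 + 0.053638 = 1.5635.
⟨E⟩ = Σ Eᵢ gᵢe^(−Eᵢ/kT) / Z = (10.6·0.77015 + 70.7·0.35034 + 111·0.38940 + 175·0.053638) / 1.5635 = 54.7 meV.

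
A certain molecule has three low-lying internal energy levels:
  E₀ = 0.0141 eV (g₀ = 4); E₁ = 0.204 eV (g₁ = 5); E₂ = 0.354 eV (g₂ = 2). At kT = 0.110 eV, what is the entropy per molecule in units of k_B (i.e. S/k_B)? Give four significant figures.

1.970

Eᵢ/kT = 0.128182, 1.85455, 3.21818.
Z = Σ gᵢe^(−Eᵢ/kT) = 4·e^(−0.128182) + 5·e^(−1.85455) + 2·e^(−3.21818) = 3.51877 + 0.782617 + 0.0800557 = 4.38144.
⟨E⟩ = Σ EᵢPᵢ = 0.0542306 eV.
S/k_B = ln Z + ⟨E⟩/kT = ln(4.38144) + 0.0542306/0.110 = 1.47738 + 0.493005 = 1.970.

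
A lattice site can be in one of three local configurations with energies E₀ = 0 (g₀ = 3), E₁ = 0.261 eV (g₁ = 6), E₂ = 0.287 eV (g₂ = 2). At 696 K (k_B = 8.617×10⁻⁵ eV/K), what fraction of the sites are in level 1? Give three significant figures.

k_BT = 8.617×10⁻⁵ × 696 K = 0.059974 eV.
Eᵢ/kT = 0, 4.3519, 4.7854.
Z = Σ gᵢe^(−Eᵢ/kT) = 3·e^(−0) + 6·e^(−4.3519) + 2·e^(−4.7854) = 3.0000 + 0.077294 + 0.016702 = 3.0940.
P₁ = g₁ e^(−E₁/kT) / Z = 0.077294/3.0940 = 0.0250.

0.0250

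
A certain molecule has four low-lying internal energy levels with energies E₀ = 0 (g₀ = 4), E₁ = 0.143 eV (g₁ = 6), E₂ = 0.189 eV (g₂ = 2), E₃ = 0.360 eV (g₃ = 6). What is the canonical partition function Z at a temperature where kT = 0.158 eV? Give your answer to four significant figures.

Z = 7.646

Eᵢ/kT = 0, 0.905063, 1.19620, 2.27848.
Z = Σ gᵢe^(−Eᵢ/kT) = 4·e^(−0) + 6·e^(−0.905063) + 2·e^(−1.19620) + 6·e^(−2.27848) = 4.00000 + 2.42710 + 0.604682 + 0.614639 = 7.64642.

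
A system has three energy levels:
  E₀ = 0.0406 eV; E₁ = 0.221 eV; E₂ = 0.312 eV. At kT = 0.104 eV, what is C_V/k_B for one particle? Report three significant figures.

0.667

Eᵢ/kT = 0.39038, 2.1250, 3.0000.
Z = Σ e^(−Eᵢ/kT) = e^(−0.39038) + e^(−2.1250) + e^(−3.0000) = 0.67680 + 0.11943 + 0.049787 = 0.84602.
⟨E⟩ = 0.082038 eV, ⟨E²⟩ = 0.013942 eV².
C_V/k_B = (⟨E²⟩ − ⟨E⟩²)/(kT)² = (0.013942 − 0.0067302)/0.010816 = 0.667.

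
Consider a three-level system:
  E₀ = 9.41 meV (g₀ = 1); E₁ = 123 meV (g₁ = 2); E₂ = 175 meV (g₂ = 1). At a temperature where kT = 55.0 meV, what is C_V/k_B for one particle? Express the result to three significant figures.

Eᵢ/kT = 0.17109, 2.2364, 3.1818.
Z = Σ gᵢe^(−Eᵢ/kT) = 1·e^(−0.17109) + 2·e^(−2.2364) + 1·e^(−3.1818) = 0.84275 + 0.21368 + 0.041511 = 1.0979.
⟨E⟩ = 37.779 meV, ⟨E²⟩ = 4170.4 meV².
C_V/k_B = (⟨E²⟩ − ⟨E⟩²)/(kT)² = (4170.4 − 1427.3)/3025.0 = 0.907.

0.907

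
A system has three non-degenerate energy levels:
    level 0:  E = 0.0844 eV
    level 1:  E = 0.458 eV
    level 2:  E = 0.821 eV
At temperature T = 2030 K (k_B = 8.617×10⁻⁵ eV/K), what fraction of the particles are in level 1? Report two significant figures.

k_BT = 8.617×10⁻⁵ × 2030 K = 0.1749 eV.
Eᵢ/kT = 0.4826, 2.619, 4.694.
Z = Σ e^(−Eᵢ/kT) = e^(−0.4826) + e^(−2.619) + e^(−4.694) = 0.6172 + 0.07288 + 0.009150 = 0.6992.
P₁ = e^(−E₁/kT) / Z = 0.07288/0.6992 = 0.10.

0.10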